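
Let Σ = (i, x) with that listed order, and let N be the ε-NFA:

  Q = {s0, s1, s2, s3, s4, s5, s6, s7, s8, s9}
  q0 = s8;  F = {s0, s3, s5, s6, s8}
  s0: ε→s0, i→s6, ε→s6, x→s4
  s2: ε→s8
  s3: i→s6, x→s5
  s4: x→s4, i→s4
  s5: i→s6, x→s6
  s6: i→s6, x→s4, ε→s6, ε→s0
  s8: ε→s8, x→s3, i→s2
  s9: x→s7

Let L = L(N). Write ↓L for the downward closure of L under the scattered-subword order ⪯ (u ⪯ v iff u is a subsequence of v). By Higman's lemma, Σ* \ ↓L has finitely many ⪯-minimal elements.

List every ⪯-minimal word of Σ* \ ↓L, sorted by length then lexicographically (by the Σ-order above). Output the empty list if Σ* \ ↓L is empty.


min(Σ*\↓L) = [xix, xxxx].

|Q|=10, |F|=5, |δ|=19 (6 ε).
min D↑ (5 st, q0=0, F={4}): 0:i→0,x→1 1:i→2,x→3 2:i→2,x→4 3:i→2,x→2 4:i→4,x→4.
'xix': run [7, 5, 3, 1] end={s4} rej; 3/3 deletions ∈↓L.
'xxxx': N↓-sim [7, 5, 4, 3, 1] end={s4} ∉↓L; 4/4 single-dels accept.
2 words, ⪯-incomp.


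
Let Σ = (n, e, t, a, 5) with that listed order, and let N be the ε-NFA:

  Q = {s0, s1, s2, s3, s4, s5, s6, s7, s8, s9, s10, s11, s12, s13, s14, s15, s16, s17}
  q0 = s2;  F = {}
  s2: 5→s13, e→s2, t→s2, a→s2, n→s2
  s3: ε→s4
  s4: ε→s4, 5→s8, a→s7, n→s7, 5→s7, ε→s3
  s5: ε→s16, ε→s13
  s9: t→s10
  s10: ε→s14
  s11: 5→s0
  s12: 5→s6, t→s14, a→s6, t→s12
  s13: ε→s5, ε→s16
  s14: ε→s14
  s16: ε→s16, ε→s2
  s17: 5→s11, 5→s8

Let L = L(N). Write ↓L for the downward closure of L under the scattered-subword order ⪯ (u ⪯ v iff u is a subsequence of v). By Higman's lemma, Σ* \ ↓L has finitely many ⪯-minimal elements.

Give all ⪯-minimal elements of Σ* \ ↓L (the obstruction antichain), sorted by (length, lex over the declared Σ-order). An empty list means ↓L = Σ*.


|Q|=18, |F|=0, |δ|=28 (11 ε).
min D↑ (1 st, q0=0, F={0}): 0:n→0,e→0,t→0,a→0,5→0 (ε-aug+det+¬).
ε ∈ L(D↑) ⇒ ↓L = ∅.

A = [ε].


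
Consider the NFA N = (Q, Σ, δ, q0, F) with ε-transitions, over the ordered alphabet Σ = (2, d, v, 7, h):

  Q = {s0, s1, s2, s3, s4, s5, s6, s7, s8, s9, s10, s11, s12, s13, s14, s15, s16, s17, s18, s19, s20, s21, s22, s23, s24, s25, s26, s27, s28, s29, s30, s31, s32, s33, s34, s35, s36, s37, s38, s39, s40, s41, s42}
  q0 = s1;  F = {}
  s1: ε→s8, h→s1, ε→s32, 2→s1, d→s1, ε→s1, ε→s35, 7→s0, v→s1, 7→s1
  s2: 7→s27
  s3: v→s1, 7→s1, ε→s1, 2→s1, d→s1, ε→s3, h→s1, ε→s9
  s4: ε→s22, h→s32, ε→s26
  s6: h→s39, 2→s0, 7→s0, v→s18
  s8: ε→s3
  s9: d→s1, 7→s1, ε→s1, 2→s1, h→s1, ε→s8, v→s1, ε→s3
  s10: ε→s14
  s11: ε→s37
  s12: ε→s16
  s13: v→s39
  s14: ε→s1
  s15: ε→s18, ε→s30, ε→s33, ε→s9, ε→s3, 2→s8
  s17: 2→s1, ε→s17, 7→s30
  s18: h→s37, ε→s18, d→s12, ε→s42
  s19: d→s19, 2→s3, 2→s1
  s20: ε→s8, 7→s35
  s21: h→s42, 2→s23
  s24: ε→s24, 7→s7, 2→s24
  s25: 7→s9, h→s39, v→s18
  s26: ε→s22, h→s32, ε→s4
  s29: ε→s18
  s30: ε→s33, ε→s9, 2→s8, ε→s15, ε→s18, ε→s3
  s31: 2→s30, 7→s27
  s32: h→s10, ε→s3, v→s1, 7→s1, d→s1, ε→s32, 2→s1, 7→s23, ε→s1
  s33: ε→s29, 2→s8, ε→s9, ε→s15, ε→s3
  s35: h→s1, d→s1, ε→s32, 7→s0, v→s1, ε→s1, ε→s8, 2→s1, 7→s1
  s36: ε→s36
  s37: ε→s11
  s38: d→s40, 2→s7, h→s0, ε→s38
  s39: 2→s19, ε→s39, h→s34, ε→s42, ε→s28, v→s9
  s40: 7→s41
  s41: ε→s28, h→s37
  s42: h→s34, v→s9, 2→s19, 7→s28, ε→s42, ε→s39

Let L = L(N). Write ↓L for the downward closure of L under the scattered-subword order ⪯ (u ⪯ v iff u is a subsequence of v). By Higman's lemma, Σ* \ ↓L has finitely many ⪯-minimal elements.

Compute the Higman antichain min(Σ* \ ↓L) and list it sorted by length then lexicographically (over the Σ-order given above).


A = [ε].

|Q|=43, |F|=0, |δ|=122 (54 ε).
min D↑ (1 st, q0=0, F={0}): 0:2→0,d→0,v→0,7→0,h→0.
ε ∈ L(D↑) — L = ∅.


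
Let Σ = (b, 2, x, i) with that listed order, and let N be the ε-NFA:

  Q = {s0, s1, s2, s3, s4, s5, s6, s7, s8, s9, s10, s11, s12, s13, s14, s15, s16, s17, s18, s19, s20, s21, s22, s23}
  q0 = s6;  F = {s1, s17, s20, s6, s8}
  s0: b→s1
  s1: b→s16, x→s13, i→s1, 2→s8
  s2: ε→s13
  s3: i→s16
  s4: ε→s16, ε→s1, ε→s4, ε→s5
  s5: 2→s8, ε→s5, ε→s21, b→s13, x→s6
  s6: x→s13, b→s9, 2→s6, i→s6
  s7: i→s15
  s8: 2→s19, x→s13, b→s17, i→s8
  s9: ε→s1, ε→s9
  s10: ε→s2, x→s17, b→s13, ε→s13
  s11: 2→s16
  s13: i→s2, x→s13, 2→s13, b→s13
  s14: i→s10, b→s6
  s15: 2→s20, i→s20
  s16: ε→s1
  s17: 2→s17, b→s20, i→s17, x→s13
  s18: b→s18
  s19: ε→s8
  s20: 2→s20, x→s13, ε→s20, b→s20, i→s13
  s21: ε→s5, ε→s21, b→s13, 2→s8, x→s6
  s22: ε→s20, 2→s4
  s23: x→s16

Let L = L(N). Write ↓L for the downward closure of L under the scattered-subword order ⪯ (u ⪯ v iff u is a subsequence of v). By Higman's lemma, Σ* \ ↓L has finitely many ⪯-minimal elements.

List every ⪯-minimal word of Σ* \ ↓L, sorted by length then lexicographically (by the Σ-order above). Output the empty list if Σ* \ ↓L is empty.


|Q|=24, |F|=5, |δ|=60 (17 ε).
min D↑ (6 st, q0=0, F={2}): 0:b→1,2→0,x→2,i→0 1:b→1,2→3,x→2,i→1 2:b→2,2→2,x→2,i→2 3:b→4,2→3,x→2,i→3 4:b→5,2→4,x→2,i→4 5:b→5,2→5,x→2,i→2 [Hopcroft].
'x': |S_i|=[10, 2] end={s13,s2} — reject; 1/1 deletions ∈↓L.
'b2bbi': N↓-sim [10, 9, 6, 4, 3, 2] end={s13,s2} rej; 5/5 deletions ∈↓L.
2 words, ⪯-incomp.

min(Σ*\↓L) = [x, b2bbi].


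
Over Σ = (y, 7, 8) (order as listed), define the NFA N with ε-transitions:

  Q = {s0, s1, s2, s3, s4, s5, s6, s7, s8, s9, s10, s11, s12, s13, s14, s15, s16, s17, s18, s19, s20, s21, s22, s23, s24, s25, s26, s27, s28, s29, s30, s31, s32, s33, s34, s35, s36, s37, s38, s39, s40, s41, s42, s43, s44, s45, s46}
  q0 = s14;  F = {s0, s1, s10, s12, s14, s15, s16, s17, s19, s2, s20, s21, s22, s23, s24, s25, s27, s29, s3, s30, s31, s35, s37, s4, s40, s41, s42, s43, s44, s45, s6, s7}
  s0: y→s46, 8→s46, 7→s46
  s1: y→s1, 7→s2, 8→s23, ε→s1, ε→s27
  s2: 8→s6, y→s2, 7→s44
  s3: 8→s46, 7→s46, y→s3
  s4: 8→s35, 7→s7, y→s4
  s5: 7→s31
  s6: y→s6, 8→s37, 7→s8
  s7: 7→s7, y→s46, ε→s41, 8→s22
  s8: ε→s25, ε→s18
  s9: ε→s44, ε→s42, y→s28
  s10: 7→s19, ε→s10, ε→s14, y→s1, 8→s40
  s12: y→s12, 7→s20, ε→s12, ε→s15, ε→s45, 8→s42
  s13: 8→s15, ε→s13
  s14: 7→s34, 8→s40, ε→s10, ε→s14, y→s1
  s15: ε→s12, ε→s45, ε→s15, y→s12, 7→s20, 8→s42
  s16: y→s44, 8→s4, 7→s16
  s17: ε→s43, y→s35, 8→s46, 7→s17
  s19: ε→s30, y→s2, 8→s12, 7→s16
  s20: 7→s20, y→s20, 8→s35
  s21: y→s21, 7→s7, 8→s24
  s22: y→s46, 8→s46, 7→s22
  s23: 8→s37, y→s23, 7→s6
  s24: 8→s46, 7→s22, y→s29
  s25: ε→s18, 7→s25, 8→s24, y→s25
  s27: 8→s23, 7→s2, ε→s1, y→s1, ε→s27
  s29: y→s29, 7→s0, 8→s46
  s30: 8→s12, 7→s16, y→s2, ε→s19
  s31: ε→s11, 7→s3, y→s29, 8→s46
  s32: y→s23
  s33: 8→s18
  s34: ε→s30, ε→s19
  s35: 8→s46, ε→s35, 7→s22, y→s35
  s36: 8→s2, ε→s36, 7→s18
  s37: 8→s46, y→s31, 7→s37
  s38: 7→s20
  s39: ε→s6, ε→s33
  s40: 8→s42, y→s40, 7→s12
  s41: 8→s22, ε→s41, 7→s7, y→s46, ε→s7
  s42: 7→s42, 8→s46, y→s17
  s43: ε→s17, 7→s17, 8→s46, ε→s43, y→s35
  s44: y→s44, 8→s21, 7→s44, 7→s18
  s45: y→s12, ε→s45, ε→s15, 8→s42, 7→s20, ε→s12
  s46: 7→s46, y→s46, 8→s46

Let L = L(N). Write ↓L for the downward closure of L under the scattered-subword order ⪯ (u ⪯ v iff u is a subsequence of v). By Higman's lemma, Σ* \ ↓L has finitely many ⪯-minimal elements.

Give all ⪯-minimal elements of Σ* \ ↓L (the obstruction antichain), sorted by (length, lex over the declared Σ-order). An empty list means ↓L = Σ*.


A = [888, 7787y, y88y77, 88yy7y].

|Q|=47, |F|=32, |δ|=146 (38 ε).
min D↑ (26 st, q0=0, F={15}): 0:y→1,7→2,8→3 1:y→1,7→4,8→5 2:y→4,7→6,8→7 3:y→3,7→7,8→8 4:y→4,7→9,8→10 5:y→5,7→10,8→11 6:y→9,7→6,8→12 7:y→7,7→13,8→8 8:y→14,7→8,8→15 9:y→9,7→9,8→16 10:y→10,7→17,8→11 11:y→18,7→11,8→15 12:y→12,7→19,8→20 13:y→13,7→13,8→20 14:y→20,7→14,8→15 15:y→15,7→15,8→15 16:y→16,7→19,8→21 17:y→17,7→17,8→21 18:y→22,7→23,8→15 19:y→15,7→19,8→24 20:y→20,7→24,8→15 21:y→22,7→24,8→15 22:y→22,7→25,8→15 23:y→23,7→15,8→15 24:y→15,7→24,8→15 25:y→15,7→15,8→15 [Hopcroft].
'888': N↓-sim [37, 27, 13, 1] end={s46} rej; 3/3 deletions ∈↓L.
'7787y': N↓-sim [37, 31, 23, 10, 5, 1] end={s46} ∉↓L; 5/5 single-dels accept.
'y88y77': run [37, 31, 21, 9, 6, 3, 1] end={s46} ∉↓L; 6/6 single-dels accept.
'88yy7y': N↓-sim [37, 27, 13, 10, 6, 3, 1] end={s46} rej; 6/6 single-dels accept.
4 words, ⪯-incomp.


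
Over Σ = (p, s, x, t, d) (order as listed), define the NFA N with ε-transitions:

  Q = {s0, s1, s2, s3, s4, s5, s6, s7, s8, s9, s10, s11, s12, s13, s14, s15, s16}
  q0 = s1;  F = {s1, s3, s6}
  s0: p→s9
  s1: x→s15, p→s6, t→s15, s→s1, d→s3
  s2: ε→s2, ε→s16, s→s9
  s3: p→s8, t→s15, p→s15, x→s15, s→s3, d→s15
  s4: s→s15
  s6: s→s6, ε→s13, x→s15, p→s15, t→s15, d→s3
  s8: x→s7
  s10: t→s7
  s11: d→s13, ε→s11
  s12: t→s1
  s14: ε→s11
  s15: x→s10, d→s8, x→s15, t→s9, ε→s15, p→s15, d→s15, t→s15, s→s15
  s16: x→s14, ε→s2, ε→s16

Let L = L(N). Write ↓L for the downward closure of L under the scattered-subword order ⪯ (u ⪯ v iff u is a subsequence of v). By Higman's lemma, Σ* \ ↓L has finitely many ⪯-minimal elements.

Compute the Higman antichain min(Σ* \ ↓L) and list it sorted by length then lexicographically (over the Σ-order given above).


|Q|=17, |F|=3, |δ|=40 (8 ε).
min D↑ (4 st, q0=0, F={2}): 0:p→1,s→0,x→2,t→2,d→3 1:p→2,s→1,x→2,t→2,d→3 2:p→2,s→2,x→2,t→2,d→2 3:p→2,s→3,x→2,t→2,d→2 [Hopcroft].
'x': N↓-sim [9, 5] end={s10,s15,s7,s8,s9} rej; 1/1 single-dels accept.
't': |S_i|=[9, 5] end={s10,s15,s7,s8,s9} — reject; 1/1 single-dels accept.
'pp': N↓-sim [9, 8, 5] end={s10,s15,s7,s8,s9} rej; 2/2 del acc.
'dp': N↓-sim [9, 6, 5] end={s10,s15,s7,s8,s9} ∉↓L; 2/2 deletions ∈↓L.
'dd': |S_i|=[9, 6, 5] end={s10,s15,s7,s8,s9} rej; 2/2 deletions ∈↓L.
5 words, ⪯-incomp.

Antichain: [x, t, pp, dp, dd].


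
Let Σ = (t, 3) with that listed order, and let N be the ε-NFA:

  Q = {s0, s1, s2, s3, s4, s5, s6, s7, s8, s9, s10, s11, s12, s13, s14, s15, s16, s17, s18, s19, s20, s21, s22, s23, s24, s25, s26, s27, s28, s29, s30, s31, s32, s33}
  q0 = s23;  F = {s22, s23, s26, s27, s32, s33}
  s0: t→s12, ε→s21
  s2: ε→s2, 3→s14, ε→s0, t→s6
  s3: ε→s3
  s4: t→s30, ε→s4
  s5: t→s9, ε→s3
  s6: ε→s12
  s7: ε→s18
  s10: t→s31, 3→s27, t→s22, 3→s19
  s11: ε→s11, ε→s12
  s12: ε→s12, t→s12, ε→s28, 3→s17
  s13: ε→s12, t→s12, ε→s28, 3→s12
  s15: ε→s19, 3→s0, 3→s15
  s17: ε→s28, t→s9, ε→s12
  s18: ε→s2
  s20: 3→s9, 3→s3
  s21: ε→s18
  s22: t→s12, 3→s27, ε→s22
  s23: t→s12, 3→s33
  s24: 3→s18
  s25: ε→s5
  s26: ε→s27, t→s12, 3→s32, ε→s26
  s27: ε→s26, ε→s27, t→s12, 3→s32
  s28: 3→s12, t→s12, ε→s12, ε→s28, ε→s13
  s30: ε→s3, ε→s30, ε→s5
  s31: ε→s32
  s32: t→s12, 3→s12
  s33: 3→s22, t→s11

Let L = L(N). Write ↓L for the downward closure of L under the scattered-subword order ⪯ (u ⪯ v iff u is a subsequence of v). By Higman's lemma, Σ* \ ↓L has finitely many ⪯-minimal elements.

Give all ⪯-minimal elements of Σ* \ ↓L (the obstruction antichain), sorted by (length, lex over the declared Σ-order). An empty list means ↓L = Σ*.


|Q|=34, |F|=6, |δ|=65 (32 ε).
min D↑ (6 st, q0=0, F={1}): 0:t→1,3→2 1:t→1,3→1 2:t→1,3→3 3:t→1,3→4 4:t→1,3→5 5:t→1,3→1.
't': |S_i|=[12, 6] end={s11,s12,s13,s17,s28,s9} rej; 1/1 single-dels accept.
'33333': run [12, 11, 9, 8, 6, 5] end={s12,s13,s17,s28,s9} — reject; 5/5 del acc.
2 words, ⪯-incomp.

Antichain: [t, 33333].


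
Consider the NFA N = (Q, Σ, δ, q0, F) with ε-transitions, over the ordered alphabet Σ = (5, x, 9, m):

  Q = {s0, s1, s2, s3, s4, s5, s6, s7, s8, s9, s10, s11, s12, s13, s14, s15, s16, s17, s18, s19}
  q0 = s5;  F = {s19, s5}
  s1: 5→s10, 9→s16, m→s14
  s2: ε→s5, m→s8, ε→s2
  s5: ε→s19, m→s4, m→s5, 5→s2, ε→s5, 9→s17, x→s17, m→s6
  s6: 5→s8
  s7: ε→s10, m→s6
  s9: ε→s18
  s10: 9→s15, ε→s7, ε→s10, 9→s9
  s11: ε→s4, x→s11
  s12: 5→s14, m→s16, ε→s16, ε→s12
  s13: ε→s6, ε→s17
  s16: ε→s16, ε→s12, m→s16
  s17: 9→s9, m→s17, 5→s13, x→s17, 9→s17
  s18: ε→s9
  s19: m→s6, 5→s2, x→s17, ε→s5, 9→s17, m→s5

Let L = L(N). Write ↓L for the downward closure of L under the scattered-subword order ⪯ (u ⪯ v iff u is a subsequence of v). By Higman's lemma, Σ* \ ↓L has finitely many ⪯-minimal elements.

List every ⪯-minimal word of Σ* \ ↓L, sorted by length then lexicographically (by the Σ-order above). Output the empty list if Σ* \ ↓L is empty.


|Q|=20, |F|=2, |δ|=45 (17 ε).
min D↑ (2 st, q0=0, F={1}): 0:5→0,x→1,9→1,m→0 1:5→1,x→1,9→1,m→1 [Hopcroft].
'x': N↓-sim [10, 6] end={s13,s17,s18,s6,s8,s9} — reject; 1/1 single-dels accept.
'9': |S_i|=[10, 6] end={s13,s17,s18,s6,s8,s9} — reject; 1/1 single-dels accept.
2 minimals (antichain).

Antichain: [x, 9].


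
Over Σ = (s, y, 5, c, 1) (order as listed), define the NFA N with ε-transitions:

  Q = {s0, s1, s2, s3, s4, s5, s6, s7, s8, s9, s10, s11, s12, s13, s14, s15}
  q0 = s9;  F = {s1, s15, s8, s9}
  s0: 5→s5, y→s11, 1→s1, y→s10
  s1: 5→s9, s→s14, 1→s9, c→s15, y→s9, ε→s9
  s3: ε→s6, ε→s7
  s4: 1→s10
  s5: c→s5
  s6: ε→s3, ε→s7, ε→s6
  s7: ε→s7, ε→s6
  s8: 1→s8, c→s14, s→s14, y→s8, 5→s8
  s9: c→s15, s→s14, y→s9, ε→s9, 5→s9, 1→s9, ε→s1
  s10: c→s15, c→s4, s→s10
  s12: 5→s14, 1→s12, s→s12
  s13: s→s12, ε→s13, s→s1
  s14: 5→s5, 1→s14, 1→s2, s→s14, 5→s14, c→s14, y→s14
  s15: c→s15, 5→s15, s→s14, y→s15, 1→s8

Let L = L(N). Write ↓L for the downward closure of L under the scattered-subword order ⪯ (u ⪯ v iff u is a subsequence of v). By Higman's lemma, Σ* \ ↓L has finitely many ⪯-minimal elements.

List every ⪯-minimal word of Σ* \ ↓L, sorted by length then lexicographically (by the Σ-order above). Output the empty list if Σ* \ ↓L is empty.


min(Σ*\↓L) = [s, c1c].

|Q|=16, |F|=4, |δ|=52 (11 ε).
min D↑ (4 st, q0=0, F={1}): 0:s→1,y→0,5→0,c→2,1→0 1:s→1,y→1,5→1,c→1,1→1 2:s→1,y→2,5→2,c→2,1→3 3:s→1,y→3,5→3,c→1,1→3.
's': |S_i|=[7, 3] end={s14,s2,s5} — reject; 1/1 single-dels accept.
'c1c': |S_i|=[7, 5, 4, 3] end={s14,s2,s5} — reject; 3/3 del acc.
2 minimals (antichain).


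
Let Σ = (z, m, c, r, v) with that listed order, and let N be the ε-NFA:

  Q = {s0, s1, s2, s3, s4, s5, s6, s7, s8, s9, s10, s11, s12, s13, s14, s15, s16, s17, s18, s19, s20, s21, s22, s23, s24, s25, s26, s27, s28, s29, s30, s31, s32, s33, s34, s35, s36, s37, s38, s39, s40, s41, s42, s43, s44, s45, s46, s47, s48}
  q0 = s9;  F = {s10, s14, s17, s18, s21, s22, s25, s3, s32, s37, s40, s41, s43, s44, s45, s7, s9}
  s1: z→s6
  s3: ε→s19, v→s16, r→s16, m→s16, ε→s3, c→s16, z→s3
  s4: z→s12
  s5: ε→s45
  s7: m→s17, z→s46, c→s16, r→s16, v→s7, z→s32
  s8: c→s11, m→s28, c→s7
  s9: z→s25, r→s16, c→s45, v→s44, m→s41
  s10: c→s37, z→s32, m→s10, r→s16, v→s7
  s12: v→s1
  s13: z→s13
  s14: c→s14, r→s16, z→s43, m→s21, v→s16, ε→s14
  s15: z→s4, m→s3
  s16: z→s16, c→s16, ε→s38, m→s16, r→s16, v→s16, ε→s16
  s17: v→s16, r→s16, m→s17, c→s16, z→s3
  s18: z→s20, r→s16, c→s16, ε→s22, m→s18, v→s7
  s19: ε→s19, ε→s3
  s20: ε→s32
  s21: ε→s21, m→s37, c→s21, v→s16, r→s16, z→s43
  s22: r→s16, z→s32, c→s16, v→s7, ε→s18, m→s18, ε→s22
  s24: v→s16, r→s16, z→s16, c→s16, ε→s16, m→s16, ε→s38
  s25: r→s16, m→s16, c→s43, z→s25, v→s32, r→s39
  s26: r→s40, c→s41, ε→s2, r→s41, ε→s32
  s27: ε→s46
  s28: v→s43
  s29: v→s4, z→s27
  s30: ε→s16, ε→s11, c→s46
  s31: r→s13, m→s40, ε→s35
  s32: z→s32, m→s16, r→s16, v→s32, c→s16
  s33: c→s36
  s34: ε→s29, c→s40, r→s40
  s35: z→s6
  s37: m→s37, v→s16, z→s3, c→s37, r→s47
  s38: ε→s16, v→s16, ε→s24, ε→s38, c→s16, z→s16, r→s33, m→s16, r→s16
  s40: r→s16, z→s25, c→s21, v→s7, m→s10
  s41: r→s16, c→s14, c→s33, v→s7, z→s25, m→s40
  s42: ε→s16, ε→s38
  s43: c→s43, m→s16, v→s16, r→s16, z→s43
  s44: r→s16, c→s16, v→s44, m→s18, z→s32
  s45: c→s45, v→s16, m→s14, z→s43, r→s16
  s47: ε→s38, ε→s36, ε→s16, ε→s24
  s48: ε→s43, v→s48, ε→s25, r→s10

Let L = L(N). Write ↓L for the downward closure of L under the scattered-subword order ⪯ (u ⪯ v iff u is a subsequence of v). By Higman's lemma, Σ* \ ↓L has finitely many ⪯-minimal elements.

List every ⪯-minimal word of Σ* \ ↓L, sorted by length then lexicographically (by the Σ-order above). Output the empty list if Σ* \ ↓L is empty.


A = [r, zm, cv, vc, mvmv, mmmzc].

|Q|=49, |F|=17, |δ|=161 (33 ε).
min D↑ (17 st, q0=0, F={4}): 0:z→1,m→2,c→3,r→4,v→5 1:z→1,m→4,c→6,r→4,v→7 2:z→1,m→8,c→9,r→4,v→10 3:z→6,m→9,c→3,r→4,v→4 4:z→4,m→4,c→4,r→4,v→4 5:z→7,m→11,c→4,r→4,v→5 6:z→6,m→4,c→6,r→4,v→4 7:z→7,m→4,c→4,r→4,v→7 8:z→1,m→12,c→13,r→4,v→10 9:z→6,m→13,c→9,r→4,v→4 10:z→7,m→14,c→4,r→4,v→10 11:z→7,m→11,c→4,r→4,v→10 12:z→7,m→12,c→15,r→4,v→10 13:z→6,m→15,c→13,r→4,v→4 14:z→16,m→14,c→4,r→4,v→4 15:z→16,m→15,c→15,r→4,v→4 16:z→16,m→4,c→4,r→4,v→4 (ε-aug+det+¬).
'r': run [27, 7] end={s16,s24,s33,s36,s38,s39,s47} ∉↓L; 1/1 del acc.
'zm': |S_i|=[27, 13, 5] end={s16,s24,s33,s36,s38} ∉↓L; 2/2 del acc.
'cv': run [27, 13, 5] end={s16,s24,s33,s36,s38} — reject; 2/2 del acc.
'vc': N↓-sim [27, 15, 5] end={s16,s24,s33,s36,s38} — reject; 2/2 del acc.
'mvmv': |S_i|=[27, 24, 11, 8, 5] end={s16,s24,s33,s36,s38} rej; 4/4 del acc.
'mmmzc': |S_i|=[27, 24, 22, 17, 10, 5] end={s16,s24,s33,s36,s38} ∉↓L; 5/5 single-dels accept.
6 minimals (antichain).


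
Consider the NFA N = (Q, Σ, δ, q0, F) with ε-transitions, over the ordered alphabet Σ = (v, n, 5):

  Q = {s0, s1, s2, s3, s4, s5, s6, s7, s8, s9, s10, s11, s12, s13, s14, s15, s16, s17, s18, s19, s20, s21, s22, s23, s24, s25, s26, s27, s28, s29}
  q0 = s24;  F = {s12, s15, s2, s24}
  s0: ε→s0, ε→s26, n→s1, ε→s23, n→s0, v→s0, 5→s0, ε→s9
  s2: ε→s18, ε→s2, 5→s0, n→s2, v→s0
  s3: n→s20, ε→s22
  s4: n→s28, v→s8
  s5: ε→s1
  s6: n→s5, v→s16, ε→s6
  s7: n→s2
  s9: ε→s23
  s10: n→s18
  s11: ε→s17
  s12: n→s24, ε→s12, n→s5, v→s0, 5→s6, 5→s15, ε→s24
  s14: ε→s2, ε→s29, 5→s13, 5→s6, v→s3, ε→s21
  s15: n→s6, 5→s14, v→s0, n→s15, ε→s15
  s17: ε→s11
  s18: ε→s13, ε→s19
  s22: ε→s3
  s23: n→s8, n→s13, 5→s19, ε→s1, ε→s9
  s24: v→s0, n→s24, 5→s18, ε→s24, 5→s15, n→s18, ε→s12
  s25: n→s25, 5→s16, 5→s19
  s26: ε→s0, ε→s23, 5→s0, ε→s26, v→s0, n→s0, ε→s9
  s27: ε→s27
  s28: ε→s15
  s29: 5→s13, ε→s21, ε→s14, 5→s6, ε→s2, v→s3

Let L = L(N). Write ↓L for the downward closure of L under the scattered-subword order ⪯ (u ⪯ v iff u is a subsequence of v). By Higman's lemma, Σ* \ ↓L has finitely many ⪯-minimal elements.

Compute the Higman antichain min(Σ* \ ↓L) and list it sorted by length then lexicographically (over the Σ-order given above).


min(Σ*\↓L) = [v, 555].

|Q|=30, |F|=4, |δ|=77 (34 ε).
min D↑ (4 st, q0=0, F={1}): 0:v→1,n→0,5→2 1:v→1,n→1,5→1 2:v→1,n→2,5→3 3:v→1,n→3,5→1 [Hopcroft].
'v': N↓-sim [22, 12] end={s0,s1,s13,s16,s19,s20,s22,s23,s26,s3,s8,s9} — reject; 1/1 deletions ∈↓L.
'555': N↓-sim [22, 20, 19, 11] end={s0,s1,s13,s16,s19,s23,s26,s5,s6,s8,s9} ∉↓L; 3/3 del acc.
2 minimals (antichain).


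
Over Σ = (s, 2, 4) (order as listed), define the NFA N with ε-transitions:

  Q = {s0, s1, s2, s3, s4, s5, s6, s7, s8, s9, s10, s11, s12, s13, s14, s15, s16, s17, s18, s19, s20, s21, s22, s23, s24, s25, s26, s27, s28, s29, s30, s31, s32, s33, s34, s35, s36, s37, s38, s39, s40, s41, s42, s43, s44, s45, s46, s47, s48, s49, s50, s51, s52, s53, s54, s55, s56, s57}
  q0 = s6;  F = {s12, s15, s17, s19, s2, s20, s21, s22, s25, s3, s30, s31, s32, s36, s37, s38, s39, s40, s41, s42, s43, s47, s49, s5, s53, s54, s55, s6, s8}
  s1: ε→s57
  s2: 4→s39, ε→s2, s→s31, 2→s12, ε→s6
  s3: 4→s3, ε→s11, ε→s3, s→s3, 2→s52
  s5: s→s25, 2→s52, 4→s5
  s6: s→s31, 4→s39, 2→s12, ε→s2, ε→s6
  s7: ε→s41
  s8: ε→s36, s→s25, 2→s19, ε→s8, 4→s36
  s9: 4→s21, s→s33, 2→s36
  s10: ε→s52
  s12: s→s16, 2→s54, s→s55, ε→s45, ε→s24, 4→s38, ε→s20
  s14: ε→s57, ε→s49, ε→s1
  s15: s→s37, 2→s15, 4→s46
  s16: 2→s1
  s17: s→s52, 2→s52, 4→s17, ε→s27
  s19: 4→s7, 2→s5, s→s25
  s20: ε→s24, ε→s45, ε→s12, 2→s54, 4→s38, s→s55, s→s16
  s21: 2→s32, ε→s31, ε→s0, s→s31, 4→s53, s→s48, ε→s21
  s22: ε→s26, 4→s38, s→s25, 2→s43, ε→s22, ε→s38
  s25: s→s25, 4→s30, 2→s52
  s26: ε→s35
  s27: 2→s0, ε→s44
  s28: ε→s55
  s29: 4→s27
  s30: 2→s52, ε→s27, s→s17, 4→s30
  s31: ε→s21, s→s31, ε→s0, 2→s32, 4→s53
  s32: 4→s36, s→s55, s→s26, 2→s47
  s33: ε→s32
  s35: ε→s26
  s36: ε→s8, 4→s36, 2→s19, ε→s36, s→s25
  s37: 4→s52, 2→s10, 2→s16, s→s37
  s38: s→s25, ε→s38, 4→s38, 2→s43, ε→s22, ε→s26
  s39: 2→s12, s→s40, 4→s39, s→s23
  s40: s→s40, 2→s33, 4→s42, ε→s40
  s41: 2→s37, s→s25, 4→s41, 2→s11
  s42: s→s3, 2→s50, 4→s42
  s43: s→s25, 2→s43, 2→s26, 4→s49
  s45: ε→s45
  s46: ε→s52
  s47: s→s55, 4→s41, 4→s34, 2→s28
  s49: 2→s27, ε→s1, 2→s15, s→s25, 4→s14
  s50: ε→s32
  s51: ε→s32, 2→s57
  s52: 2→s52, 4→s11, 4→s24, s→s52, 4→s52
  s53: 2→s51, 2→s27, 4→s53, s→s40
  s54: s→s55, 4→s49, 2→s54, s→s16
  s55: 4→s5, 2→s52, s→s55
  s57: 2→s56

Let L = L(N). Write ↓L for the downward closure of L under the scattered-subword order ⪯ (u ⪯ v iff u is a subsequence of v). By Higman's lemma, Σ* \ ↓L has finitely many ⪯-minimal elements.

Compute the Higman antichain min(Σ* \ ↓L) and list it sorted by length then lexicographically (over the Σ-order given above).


min(Σ*\↓L) = [2s2, s2222, 22424, 4s4s2, 24s4ss].

|Q|=58, |F|=29, |δ|=158 (46 ε).
min D↑ (25 st, q0=0, F={12}): 0:s→1,2→2,4→3 1:s→1,2→4,4→5 2:s→6,2→7,4→8 3:s→9,2→2,4→3 4:s→6,2→10,4→11 5:s→9,2→4,4→5 6:s→6,2→12,4→13 7:s→6,2→7,4→14 8:s→15,2→16,4→8 9:s→9,2→4,4→17 10:s→6,2→6,4→18 11:s→15,2→19,4→11 12:s→12,2→12,4→12 13:s→15,2→12,4→13 14:s→15,2→20,4→14 15:s→15,2→12,4→21 16:s→15,2→16,4→14 17:s→22,2→4,4→17 18:s→15,2→23,4→18 19:s→15,2→13,4→18 20:s→23,2→20,4→12 21:s→24,2→12,4→21 22:s→22,2→12,4→22 23:s→23,2→12,4→12 24:s→12,2→12,4→24 (ε-aug+det+¬).
'2s2': run [53, 42, 19, 9] end={s0,s1,s10,s11,s16,s24,s52,s56,s57} ∉↓L; 3/3 del acc.
's2222': N↓-sim [53, 39, 31, 23, 18, 9] end={s0,s1,s10,s11,s16,s24,s52,s56,s57} rej; 5/5 del acc.
'22424': run [53, 42, 31, 23, 14, 4] end={s11,s24,s46,s52} — reject; 5/5 single-dels accept.
'4s4s2': |S_i|=[53, 48, 34, 31, 20, 9] end={s0,s1,s10,s11,s16,s24,s52,s56,s57} ∉↓L; 5/5 single-dels accept.
'24s4ss': run [53, 42, 31, 15, 8, 7, 3] end={s11,s24,s52} ∉↓L; 6/6 deletions ∈↓L.
5 words, ⪯-incomp.


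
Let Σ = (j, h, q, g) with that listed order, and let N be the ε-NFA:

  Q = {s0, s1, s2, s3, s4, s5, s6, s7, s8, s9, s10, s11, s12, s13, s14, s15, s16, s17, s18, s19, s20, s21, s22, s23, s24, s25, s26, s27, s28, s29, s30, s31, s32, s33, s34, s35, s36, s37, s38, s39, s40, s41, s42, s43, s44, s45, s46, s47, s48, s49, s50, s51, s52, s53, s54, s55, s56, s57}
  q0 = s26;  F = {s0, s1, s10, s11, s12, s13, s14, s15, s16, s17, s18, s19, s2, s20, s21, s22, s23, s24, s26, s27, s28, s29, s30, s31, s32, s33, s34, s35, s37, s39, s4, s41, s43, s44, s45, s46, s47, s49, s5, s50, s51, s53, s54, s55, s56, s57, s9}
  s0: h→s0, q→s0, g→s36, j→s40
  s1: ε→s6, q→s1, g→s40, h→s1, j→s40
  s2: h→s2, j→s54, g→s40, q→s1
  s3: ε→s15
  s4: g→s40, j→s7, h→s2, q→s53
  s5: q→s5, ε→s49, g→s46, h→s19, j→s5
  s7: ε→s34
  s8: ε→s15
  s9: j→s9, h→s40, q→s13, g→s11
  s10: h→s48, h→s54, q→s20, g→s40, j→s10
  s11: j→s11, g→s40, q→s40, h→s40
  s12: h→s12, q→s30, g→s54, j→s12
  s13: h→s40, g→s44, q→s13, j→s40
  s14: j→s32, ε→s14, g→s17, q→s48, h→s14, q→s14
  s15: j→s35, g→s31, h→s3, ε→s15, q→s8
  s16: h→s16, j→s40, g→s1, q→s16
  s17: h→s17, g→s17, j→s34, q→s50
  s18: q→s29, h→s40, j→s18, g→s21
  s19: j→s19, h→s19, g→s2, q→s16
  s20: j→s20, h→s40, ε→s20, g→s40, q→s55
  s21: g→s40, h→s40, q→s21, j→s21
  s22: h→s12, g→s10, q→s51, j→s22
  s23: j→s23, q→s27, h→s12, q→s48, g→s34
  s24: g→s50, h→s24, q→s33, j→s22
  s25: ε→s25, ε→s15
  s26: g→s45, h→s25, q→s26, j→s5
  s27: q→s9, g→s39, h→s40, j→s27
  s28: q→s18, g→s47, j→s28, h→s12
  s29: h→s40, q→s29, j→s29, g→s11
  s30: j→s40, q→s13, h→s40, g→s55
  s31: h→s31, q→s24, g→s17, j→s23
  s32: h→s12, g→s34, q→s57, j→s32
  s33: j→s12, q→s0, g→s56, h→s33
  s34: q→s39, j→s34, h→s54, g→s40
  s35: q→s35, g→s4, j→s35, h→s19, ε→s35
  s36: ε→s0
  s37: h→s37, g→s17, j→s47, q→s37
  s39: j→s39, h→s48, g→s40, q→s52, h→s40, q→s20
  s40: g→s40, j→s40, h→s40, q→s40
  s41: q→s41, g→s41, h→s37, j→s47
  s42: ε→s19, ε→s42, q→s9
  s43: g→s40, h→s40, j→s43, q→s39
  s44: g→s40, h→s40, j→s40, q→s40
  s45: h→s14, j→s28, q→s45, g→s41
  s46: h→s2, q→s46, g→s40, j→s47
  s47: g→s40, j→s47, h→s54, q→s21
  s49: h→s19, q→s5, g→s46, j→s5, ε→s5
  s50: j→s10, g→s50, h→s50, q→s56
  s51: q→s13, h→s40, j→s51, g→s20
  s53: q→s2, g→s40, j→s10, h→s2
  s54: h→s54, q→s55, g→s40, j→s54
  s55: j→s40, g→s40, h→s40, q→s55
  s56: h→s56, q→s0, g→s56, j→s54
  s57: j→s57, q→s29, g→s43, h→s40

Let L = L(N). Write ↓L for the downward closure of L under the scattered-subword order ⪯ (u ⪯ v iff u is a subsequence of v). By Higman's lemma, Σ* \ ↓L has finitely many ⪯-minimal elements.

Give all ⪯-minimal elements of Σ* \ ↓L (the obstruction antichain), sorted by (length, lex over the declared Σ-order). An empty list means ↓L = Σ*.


|Q|=58, |F|=47, |δ|=213 (15 ε).
min D↑ (47 st, q0=0, F={14}): 0:j→1,h→2,q→0,g→3 1:j→1,h→4,q→1,g→5 2:j→6,h→2,q→2,g→7 3:j→8,h→9,q→3,g→10 4:j→4,h→4,q→11,g→12 5:j→13,h→12,q→5,g→14 6:j→6,h→4,q→6,g→15 7:j→16,h→7,q→17,g→18 8:j→8,h→19,q→20,g→13 9:j→21,h→9,q→9,g→18 10:j→13,h→22,q→10,g→10 11:j→14,h→11,q→11,g→23 12:j→24,h→12,q→23,g→14 13:j→13,h→24,q→25,g→14 14:j→14,h→14,q→14,g→14 15:j→26,h→12,q→27,g→14 16:j→16,h→19,q→28,g→26 17:j→29,h→17,q→30,g→31 18:j→26,h→18,q→31,g→18 19:j→19,h→19,q→32,g→24 20:j→20,h→14,q→33,g→25 21:j→21,h→19,q→34,g→26 22:j→13,h→22,q→22,g→18 23:j→14,h→23,q→23,g→14 24:j→24,h→24,q→35,g→14 25:j→25,h→14,q→25,g→14 26:j→26,h→24,q→36,g→14 27:j→37,h→12,q→12,g→14 28:j→28,h→14,q→38,g→36 29:j→29,h→19,q→39,g→37 30:j→19,h→30,q→40,g→41 31:j→37,h→31,q→41,g→31 32:j→14,h→14,q→42,g→35 33:j→33,h→14,q→33,g→43 34:j→34,h→14,q→33,g→44 35:j→14,h→14,q→35,g→14 36:j→36,h→14,q→45,g→14 37:j→37,h→24,q→45,g→14 38:j→38,h→14,q→42,g→43 39:j→39,h→14,q→42,g→45 40:j→14,h→40,q→40,g→40 41:j→24,h→41,q→40,g→41 42:j→14,h→14,q→42,g→46 43:j→43,h→14,q→14,g→14 44:j→44,h→14,q→36,g→14 45:j→45,h→14,q→35,g→14 46:j→14,h→14,q→14,g→14.
'jgg': |S_i|=[56, 39, 21, 1] end={s40} rej; 3/3 single-dels accept.
'jhqj': run [56, 39, 13, 8, 1] end={s40} ∉↓L; 4/4 del acc.
'gjqh': |S_i|=[56, 46, 28, 18, 2] end={s40,s48} rej; 4/4 del acc.
'ggjg': run [56, 46, 21, 13, 1] end={s40} rej; 4/4 deletions ∈↓L.
'hgqqqj': N↓-sim [56, 48, 34, 27, 19, 9, 1] end={s40} rej; 6/6 deletions ∈↓L.
'gjqqgq': run [56, 46, 28, 18, 12, 3, 1] end={s40} — reject; 6/6 single-dels accept.
6 minimals (antichain).

Antichain: [jgg, jhqj, gjqh, ggjg, hgqqqj, gjqqgq].


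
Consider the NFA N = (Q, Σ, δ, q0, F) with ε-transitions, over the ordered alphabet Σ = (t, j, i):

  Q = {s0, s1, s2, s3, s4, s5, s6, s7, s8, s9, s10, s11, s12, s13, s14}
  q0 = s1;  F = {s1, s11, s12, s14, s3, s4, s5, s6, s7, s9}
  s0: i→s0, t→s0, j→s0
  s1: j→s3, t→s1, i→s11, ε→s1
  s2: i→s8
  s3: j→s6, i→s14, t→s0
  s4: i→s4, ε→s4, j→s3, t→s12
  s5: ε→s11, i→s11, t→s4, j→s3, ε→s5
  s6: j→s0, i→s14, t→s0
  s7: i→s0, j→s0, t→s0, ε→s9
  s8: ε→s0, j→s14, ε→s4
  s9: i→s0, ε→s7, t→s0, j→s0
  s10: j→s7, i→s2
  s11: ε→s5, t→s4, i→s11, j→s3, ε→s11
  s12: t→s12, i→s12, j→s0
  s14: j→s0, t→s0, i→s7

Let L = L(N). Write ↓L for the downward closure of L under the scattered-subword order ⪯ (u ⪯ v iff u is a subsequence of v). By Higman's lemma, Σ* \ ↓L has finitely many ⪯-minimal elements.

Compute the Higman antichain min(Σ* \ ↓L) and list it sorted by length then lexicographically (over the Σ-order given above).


|Q|=15, |F|=10, |δ|=47 (10 ε).
min D↑ (9 st, q0=0, F={3}): 0:t→0,j→1,i→2 1:t→3,j→4,i→5 2:t→6,j→1,i→2 3:t→3,j→3,i→3 4:t→3,j→3,i→5 5:t→3,j→3,i→7 6:t→8,j→1,i→6 7:t→3,j→3,i→3 8:t→8,j→3,i→8.
'jt': run [11, 6, 1] end={s0} ∉↓L; 2/2 del acc.
'jjj': run [11, 6, 5, 1] end={s0} — reject; 3/3 del acc.
'jij': run [11, 6, 4, 1] end={s0} rej; 3/3 deletions ∈↓L.
'jiii': run [11, 6, 4, 3, 1] end={s0} rej; 4/4 del acc.
'ittj': |S_i|=[11, 10, 8, 2, 1] end={s0} rej; 4/4 del acc.
5 words, ⪯-incomp.

A = [jt, jjj, jij, jiii, ittj].


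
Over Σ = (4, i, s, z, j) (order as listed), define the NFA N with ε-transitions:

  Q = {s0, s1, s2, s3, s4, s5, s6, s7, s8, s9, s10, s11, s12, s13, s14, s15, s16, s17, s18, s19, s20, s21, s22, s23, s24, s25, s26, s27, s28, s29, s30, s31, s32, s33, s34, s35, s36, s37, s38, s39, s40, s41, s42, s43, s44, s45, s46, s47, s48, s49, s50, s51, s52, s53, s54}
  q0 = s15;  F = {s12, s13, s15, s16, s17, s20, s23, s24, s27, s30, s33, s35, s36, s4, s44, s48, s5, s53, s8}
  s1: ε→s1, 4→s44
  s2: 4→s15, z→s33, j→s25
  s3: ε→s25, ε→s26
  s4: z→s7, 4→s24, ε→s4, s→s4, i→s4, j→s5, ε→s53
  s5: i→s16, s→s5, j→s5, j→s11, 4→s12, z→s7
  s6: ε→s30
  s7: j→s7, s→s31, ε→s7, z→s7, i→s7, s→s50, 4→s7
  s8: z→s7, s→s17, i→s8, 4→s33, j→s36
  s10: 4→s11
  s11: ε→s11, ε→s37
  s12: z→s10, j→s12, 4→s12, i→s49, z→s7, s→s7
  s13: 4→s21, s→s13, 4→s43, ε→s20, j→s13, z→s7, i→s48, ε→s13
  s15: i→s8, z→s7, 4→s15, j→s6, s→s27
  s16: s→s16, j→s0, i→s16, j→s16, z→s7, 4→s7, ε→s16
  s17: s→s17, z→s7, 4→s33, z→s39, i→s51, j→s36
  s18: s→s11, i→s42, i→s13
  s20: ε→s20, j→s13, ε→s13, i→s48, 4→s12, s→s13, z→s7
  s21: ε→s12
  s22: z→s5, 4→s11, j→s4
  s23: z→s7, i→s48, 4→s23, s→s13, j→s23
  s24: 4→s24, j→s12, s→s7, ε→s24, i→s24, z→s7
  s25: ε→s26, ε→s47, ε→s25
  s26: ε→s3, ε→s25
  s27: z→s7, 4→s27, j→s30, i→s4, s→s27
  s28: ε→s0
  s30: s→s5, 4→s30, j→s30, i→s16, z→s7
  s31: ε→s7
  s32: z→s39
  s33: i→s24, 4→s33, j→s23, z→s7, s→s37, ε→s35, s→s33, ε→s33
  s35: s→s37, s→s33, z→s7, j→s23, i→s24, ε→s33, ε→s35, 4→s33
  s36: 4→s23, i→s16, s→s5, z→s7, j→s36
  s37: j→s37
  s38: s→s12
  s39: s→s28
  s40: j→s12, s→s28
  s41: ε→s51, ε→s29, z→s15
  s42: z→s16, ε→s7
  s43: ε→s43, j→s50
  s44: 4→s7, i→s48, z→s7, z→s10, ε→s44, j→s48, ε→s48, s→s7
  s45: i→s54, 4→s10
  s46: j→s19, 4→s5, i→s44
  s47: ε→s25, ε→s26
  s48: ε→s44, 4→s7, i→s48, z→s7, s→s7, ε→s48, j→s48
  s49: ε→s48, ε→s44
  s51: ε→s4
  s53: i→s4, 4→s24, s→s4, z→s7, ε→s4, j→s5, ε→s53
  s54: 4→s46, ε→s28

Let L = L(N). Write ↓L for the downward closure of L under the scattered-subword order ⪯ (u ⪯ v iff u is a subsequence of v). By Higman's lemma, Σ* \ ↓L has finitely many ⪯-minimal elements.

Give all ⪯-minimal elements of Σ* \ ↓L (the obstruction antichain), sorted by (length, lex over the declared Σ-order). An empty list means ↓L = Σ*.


|Q|=55, |F|=19, |δ|=178 (43 ε).
min D↑ (16 st, q0=0, F={3}): 0:4→0,i→1,s→2,z→3,j→4 1:4→5,i→1,s→6,z→3,j→7 2:4→2,i→8,s→2,z→3,j→4 3:4→3,i→3,s→3,z→3,j→3 4:4→4,i→9,s→10,z→3,j→4 5:4→5,i→11,s→5,z→3,j→12 6:4→5,i→8,s→6,z→3,j→7 7:4→12,i→9,s→10,z→3,j→7 8:4→11,i→8,s→8,z→3,j→10 9:4→3,i→9,s→9,z→3,j→9 10:4→13,i→9,s→10,z→3,j→10 11:4→11,i→11,s→3,z→3,j→13 12:4→12,i→14,s→15,z→3,j→12 13:4→13,i→14,s→3,z→3,j→13 14:4→3,i→14,s→3,z→3,j→14 15:4→13,i→14,s→15,z→3,j→15 [Hopcroft].
'z': run [33, 9] end={s0,s10,s11,s28,s31,s37,s39,s50,s7} ∉↓L; 1/1 deletions ∈↓L.
'ji4': run [33, 21, 11, 5] end={s11,s31,s37,s50,s7} — reject; 3/3 del acc.
'i4is': N↓-sim [33, 29, 18, 11, 3] end={s31,s50,s7} rej; 4/4 single-dels accept.
'si4s': N↓-sim [33, 30, 17, 11, 3] end={s31,s50,s7} — reject; 4/4 del acc.
'js4s': run [33, 21, 17, 12, 3] end={s31,s50,s7} rej; 4/4 deletions ∈↓L.
5 minimals (antichain).

Antichain: [z, ji4, i4is, si4s, js4s].


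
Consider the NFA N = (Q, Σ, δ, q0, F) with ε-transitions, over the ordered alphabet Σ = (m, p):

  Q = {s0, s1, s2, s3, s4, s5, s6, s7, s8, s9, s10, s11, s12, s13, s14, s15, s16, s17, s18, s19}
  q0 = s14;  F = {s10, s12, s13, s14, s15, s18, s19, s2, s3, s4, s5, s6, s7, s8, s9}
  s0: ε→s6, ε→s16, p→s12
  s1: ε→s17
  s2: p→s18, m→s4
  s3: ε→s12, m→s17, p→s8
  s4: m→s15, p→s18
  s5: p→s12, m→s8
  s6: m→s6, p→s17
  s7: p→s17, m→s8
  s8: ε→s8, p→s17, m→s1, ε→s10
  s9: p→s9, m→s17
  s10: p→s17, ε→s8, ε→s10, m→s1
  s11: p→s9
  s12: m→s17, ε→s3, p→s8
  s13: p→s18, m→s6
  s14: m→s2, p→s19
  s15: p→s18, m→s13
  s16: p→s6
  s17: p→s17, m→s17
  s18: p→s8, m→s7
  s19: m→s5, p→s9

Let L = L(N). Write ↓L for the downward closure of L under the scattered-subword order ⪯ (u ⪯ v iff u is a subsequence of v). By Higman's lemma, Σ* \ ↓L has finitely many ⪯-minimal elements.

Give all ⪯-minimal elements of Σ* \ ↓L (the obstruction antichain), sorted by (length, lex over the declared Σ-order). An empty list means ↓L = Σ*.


Antichain: [ppm, mpmp, mppp, pmmm, pmmp, mmmmmp].

|Q|=20, |F|=15, |δ|=44 (9 ε).
min D↑ (14 st, q0=0, F={11}): 0:m→1,p→2 1:m→3,p→4 2:m→5,p→6 3:m→7,p→4 4:m→8,p→9 5:m→9,p→10 6:m→11,p→6 7:m→12,p→4 8:m→9,p→11 9:m→11,p→11 10:m→11,p→9 11:m→11,p→11 12:m→13,p→4 13:m→13,p→11 [Hopcroft].
'ppm': |S_i|=[17, 11, 7, 2] end={s1,s17} — reject; 3/3 single-dels accept.
'mpmp': N↓-sim [17, 14, 8, 5, 1] end={s17} — reject; 4/4 deletions ∈↓L.
'mppp': N↓-sim [17, 14, 8, 4, 1] end={s17} rej; 4/4 deletions ∈↓L.
'pmmm': |S_i|=[17, 11, 8, 4, 2] end={s1,s17} ∉↓L; 4/4 deletions ∈↓L.
'pmmp': N↓-sim [17, 11, 8, 4, 1] end={s17} rej; 4/4 deletions ∈↓L.
'mmmmmp': |S_i|=[17, 14, 10, 9, 8, 6, 1] end={s17} ∉↓L; 6/6 deletions ∈↓L.
6 minimals (antichain).


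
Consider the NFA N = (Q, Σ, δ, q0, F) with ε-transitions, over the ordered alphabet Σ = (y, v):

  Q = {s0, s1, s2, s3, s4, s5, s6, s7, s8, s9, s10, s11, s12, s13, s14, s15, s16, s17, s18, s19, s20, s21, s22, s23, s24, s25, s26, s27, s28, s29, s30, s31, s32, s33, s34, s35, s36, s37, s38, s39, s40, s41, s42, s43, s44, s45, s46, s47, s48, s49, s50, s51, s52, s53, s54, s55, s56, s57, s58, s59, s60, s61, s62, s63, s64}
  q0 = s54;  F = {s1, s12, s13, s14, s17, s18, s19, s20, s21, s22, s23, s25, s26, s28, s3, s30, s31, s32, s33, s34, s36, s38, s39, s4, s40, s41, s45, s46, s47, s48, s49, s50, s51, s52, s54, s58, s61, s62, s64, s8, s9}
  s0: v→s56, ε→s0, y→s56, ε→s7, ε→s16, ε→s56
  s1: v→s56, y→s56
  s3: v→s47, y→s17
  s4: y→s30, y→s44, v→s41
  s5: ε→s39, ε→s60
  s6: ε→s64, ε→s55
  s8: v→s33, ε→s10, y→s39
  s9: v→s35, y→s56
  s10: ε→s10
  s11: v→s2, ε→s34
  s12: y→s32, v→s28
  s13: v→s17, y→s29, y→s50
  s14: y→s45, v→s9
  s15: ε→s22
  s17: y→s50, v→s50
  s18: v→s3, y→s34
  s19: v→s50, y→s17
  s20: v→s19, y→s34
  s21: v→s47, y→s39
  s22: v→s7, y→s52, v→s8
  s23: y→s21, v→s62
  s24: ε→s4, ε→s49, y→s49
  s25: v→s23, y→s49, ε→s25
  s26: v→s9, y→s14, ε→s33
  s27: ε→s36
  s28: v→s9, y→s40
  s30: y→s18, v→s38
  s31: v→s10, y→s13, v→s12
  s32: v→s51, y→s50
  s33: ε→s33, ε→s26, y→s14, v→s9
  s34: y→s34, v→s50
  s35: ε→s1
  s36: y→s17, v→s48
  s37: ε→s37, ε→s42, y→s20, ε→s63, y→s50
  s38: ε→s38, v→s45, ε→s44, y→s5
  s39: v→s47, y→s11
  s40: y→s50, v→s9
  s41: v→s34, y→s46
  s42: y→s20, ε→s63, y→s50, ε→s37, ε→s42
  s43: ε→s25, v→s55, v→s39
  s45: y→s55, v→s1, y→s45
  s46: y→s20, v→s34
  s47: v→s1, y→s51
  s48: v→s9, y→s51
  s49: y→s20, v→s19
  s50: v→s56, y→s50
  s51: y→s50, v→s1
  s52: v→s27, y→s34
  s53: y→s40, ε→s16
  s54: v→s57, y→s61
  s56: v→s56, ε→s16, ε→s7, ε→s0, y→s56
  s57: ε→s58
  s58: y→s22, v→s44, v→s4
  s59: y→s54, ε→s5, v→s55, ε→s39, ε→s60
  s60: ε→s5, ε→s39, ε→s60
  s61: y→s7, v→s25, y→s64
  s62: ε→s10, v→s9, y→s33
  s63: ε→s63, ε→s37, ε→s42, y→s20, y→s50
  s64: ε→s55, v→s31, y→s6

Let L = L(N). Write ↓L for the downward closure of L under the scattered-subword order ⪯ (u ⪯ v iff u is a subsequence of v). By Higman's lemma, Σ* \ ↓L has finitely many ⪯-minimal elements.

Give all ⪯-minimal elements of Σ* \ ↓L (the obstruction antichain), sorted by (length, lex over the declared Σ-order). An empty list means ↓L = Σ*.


A = [yyvyyv, yvyvvv, yvvvvy, vyyyvv, vyvvvy, vvvvvv].

|Q|=65, |F|=41, |δ|=151 (45 ε).
min D↑ (41 st, q0=0, F={37}): 0:y→1,v→2 1:y→3,v→4 2:y→5,v→6 3:y→3,v→7 4:y→8,v→9 5:y→10,v→11 6:y→12,v→13 7:y→14,v→15 8:y→16,v→17 9:y→18,v→19 10:y→20,v→21 11:y→22,v→23 12:y→24,v→25 13:y→26,v→20 14:y→27,v→28 15:y→29,v→30 16:y→20,v→17 17:y→28,v→27 18:y→22,v→31 19:y→23,v→32 20:y→20,v→27 21:y→28,v→33 22:y→20,v→31 23:y→34,v→32 24:y→20,v→35 25:y→22,v→36 26:y→16,v→20 27:y→27,v→37 28:y→27,v→27 29:y→27,v→38 30:y→39,v→32 31:y→38,v→40 32:y→37,v→40 33:y→38,v→32 34:y→36,v→32 35:y→28,v→31 36:y→36,v→40 37:y→37,v→37 38:y→27,v→40 39:y→27,v→32 40:y→37,v→37 (ε-aug+det+¬).
'yyvyyv': N↓-sim [57, 52, 42, 25, 14, 6, 4] end={s0,s16,s56,s7} — reject; 6/6 deletions ∈↓L.
'yvyvvv': run [57, 52, 44, 30, 13, 7, 4] end={s0,s16,s56,s7} rej; 6/6 deletions ∈↓L.
'yvvvvy': run [57, 52, 44, 30, 20, 7, 4] end={s0,s16,s56,s7} ∉↓L; 6/6 del acc.
'vyyyvv': |S_i|=[57, 53, 43, 29, 13, 7, 4] end={s0,s16,s56,s7} ∉↓L; 6/6 single-dels accept.
'vyvvvy': run [57, 53, 43, 31, 17, 7, 4] end={s0,s16,s56,s7} — reject; 6/6 deletions ∈↓L.
'vvvvvv': run [57, 53, 44, 34, 16, 7, 4] end={s0,s16,s56,s7} ∉↓L; 6/6 single-dels accept.
6 words, ⪯-incomp.
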